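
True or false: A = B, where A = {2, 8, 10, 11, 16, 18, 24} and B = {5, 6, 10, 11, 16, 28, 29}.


Two sets are equal iff they have exactly the same elements.
A = {2, 8, 10, 11, 16, 18, 24}
B = {5, 6, 10, 11, 16, 28, 29}
Differences: {2, 5, 6, 8, 18, 24, 28, 29}
A ≠ B

No, A ≠ B


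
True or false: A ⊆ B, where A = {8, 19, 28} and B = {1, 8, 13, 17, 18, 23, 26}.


A ⊆ B means every element of A is in B.
Elements in A not in B: {19, 28}
So A ⊄ B.

No, A ⊄ B


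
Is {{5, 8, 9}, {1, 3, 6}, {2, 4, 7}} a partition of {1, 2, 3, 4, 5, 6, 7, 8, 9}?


A partition requires: (1) non-empty parts, (2) pairwise disjoint, (3) union = U
Parts: {5, 8, 9}, {1, 3, 6}, {2, 4, 7}
Union of parts: {1, 2, 3, 4, 5, 6, 7, 8, 9}
U = {1, 2, 3, 4, 5, 6, 7, 8, 9}
All non-empty? True
Pairwise disjoint? True
Covers U? True

Yes, valid partition


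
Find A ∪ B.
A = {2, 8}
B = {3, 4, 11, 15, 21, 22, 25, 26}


A ∪ B = all elements in A or B (or both)
A = {2, 8}
B = {3, 4, 11, 15, 21, 22, 25, 26}
A ∪ B = {2, 3, 4, 8, 11, 15, 21, 22, 25, 26}

A ∪ B = {2, 3, 4, 8, 11, 15, 21, 22, 25, 26}


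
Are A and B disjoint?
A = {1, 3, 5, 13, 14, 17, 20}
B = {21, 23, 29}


Disjoint means A ∩ B = ∅.
A ∩ B = ∅
A ∩ B = ∅, so A and B are disjoint.

Yes, A and B are disjoint


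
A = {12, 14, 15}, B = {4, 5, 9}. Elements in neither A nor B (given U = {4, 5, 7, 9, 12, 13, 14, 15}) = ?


A = {12, 14, 15}
B = {4, 5, 9}
Region: in neither A nor B (given U = {4, 5, 7, 9, 12, 13, 14, 15})
Elements: {7, 13}

Elements in neither A nor B (given U = {4, 5, 7, 9, 12, 13, 14, 15}): {7, 13}


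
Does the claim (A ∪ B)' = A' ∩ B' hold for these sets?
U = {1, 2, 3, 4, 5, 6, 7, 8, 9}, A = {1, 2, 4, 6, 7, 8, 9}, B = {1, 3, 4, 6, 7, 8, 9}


LHS: A ∪ B = {1, 2, 3, 4, 6, 7, 8, 9}
(A ∪ B)' = U \ (A ∪ B) = {5}
A' = {3, 5}, B' = {2, 5}
Claimed RHS: A' ∩ B' = {5}
Identity is VALID: LHS = RHS = {5} ✓

Identity is valid. (A ∪ B)' = A' ∩ B' = {5}


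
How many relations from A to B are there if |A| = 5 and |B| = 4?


A relation from A to B is any subset of A × B.
|A × B| = 5 × 4 = 20
# relations = 2^|A × B| = 2^20 = 1048576

Number of relations = 1048576


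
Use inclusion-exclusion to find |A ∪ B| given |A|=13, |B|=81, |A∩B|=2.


|A ∪ B| = |A| + |B| - |A ∩ B|
= 13 + 81 - 2
= 92

|A ∪ B| = 92


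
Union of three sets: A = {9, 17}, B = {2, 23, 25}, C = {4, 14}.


A ∪ B = {2, 9, 17, 23, 25}
(A ∪ B) ∪ C = {2, 4, 9, 14, 17, 23, 25}

A ∪ B ∪ C = {2, 4, 9, 14, 17, 23, 25}


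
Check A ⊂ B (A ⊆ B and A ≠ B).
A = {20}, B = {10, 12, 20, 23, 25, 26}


A ⊂ B requires: A ⊆ B AND A ≠ B.
A ⊆ B? Yes
A = B? No
A ⊂ B: Yes (A is a proper subset of B)

Yes, A ⊂ B


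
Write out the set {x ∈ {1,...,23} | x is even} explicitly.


Checking each candidate:
Condition: even numbers in {1,...,23}
Result = {2, 4, 6, 8, 10, 12, 14, 16, 18, 20, 22}

{2, 4, 6, 8, 10, 12, 14, 16, 18, 20, 22}


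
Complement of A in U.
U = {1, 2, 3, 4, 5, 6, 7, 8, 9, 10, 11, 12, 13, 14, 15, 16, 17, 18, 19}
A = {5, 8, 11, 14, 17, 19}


Aᶜ = U \ A = elements in U but not in A
U = {1, 2, 3, 4, 5, 6, 7, 8, 9, 10, 11, 12, 13, 14, 15, 16, 17, 18, 19}
A = {5, 8, 11, 14, 17, 19}
Aᶜ = {1, 2, 3, 4, 6, 7, 9, 10, 12, 13, 15, 16, 18}

Aᶜ = {1, 2, 3, 4, 6, 7, 9, 10, 12, 13, 15, 16, 18}


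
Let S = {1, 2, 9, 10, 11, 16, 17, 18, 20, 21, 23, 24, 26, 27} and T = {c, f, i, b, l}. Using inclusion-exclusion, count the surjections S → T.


n = |S| = 14, k = |T| = 5. Surjections via inclusion-exclusion:
S(n,k) = Σ(-1)^i × C(k,i) × (k-i)^n, i=0 to k
i=0: (-1)^0×C(5,0)×5^14 = 6103515625
i=1: (-1)^1×C(5,1)×4^14 = -1342177280
i=2: (-1)^2×C(5,2)×3^14 = 47829690
i=3: (-1)^3×C(5,3)×2^14 = -163840
i=4: (-1)^4×C(5,4)×1^14 = 5
i=5: (-1)^5×C(5,5)×0^14 = 0
Total = 4809004200

Number of surjections = 4809004200


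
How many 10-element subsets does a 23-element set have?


C(n,k) = n! / (k!(n-k)!)
C(23,10) = 23! / (10!13!)
= 1144066

C(23,10) = 1144066


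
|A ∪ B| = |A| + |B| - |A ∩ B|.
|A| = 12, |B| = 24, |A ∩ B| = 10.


|A ∪ B| = |A| + |B| - |A ∩ B|
= 12 + 24 - 10
= 26

|A ∪ B| = 26


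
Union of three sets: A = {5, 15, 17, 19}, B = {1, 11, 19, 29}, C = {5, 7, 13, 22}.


A ∪ B = {1, 5, 11, 15, 17, 19, 29}
(A ∪ B) ∪ C = {1, 5, 7, 11, 13, 15, 17, 19, 22, 29}

A ∪ B ∪ C = {1, 5, 7, 11, 13, 15, 17, 19, 22, 29}


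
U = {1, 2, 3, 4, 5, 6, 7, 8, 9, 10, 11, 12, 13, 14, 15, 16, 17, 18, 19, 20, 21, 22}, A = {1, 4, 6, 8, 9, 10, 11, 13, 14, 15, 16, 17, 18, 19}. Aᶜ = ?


Aᶜ = U \ A = elements in U but not in A
U = {1, 2, 3, 4, 5, 6, 7, 8, 9, 10, 11, 12, 13, 14, 15, 16, 17, 18, 19, 20, 21, 22}
A = {1, 4, 6, 8, 9, 10, 11, 13, 14, 15, 16, 17, 18, 19}
Aᶜ = {2, 3, 5, 7, 12, 20, 21, 22}

Aᶜ = {2, 3, 5, 7, 12, 20, 21, 22}


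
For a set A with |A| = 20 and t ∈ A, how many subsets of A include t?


Subsets of A containing t correspond to subsets of A \ {t}, which has 19 elements.
Count = 2^(n-1) = 2^19
= 524288

Number of subsets containing t = 524288


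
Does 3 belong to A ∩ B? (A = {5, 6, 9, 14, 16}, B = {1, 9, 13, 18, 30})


A = {5, 6, 9, 14, 16}, B = {1, 9, 13, 18, 30}
A ∩ B = elements in both A and B
A ∩ B = {9}
Checking if 3 ∈ A ∩ B
3 is not in A ∩ B → False

3 ∉ A ∩ B


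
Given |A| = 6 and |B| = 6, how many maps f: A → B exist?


Each of |A| = 6 inputs maps to any of |B| = 6 outputs.
# functions = |B|^|A| = 6^6
= 46656

Number of functions = 46656


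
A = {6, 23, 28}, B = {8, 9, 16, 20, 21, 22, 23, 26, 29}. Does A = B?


Two sets are equal iff they have exactly the same elements.
A = {6, 23, 28}
B = {8, 9, 16, 20, 21, 22, 23, 26, 29}
Differences: {6, 8, 9, 16, 20, 21, 22, 26, 28, 29}
A ≠ B

No, A ≠ B


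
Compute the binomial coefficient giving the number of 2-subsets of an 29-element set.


C(n,k) = n! / (k!(n-k)!)
C(29,2) = 29! / (2!27!)
= 406

C(29,2) = 406


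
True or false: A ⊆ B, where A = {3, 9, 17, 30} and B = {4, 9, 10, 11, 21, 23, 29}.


A ⊆ B means every element of A is in B.
Elements in A not in B: {3, 17, 30}
So A ⊄ B.

No, A ⊄ B


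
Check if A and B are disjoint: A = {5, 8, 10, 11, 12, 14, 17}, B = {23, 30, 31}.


Disjoint means A ∩ B = ∅.
A ∩ B = ∅
A ∩ B = ∅, so A and B are disjoint.

Yes, A and B are disjoint


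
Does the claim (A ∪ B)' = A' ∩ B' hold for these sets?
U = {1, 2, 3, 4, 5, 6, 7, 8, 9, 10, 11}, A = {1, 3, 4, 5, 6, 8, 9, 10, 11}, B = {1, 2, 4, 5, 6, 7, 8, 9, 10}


LHS: A ∪ B = {1, 2, 3, 4, 5, 6, 7, 8, 9, 10, 11}
(A ∪ B)' = U \ (A ∪ B) = ∅
A' = {2, 7}, B' = {3, 11}
Claimed RHS: A' ∩ B' = ∅
Identity is VALID: LHS = RHS = ∅ ✓

Identity is valid. (A ∪ B)' = A' ∩ B' = ∅


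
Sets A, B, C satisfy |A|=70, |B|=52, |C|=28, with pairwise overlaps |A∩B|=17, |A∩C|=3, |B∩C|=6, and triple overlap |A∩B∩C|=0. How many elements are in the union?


|A∪B∪C| = |A|+|B|+|C| - |A∩B|-|A∩C|-|B∩C| + |A∩B∩C|
= 70+52+28 - 17-3-6 + 0
= 150 - 26 + 0
= 124

|A ∪ B ∪ C| = 124


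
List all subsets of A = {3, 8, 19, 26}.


|A| = 4, so |P(A)| = 2^4 = 16
Enumerate subsets by cardinality (0 to 4):
∅, {3}, {8}, {19}, {26}, {3, 8}, {3, 19}, {3, 26}, {8, 19}, {8, 26}, {19, 26}, {3, 8, 19}, {3, 8, 26}, {3, 19, 26}, {8, 19, 26}, {3, 8, 19, 26}

P(A) has 16 subsets: ∅, {3}, {8}, {19}, {26}, {3, 8}, {3, 19}, {3, 26}, {8, 19}, {8, 26}, {19, 26}, {3, 8, 19}, {3, 8, 26}, {3, 19, 26}, {8, 19, 26}, {3, 8, 19, 26}


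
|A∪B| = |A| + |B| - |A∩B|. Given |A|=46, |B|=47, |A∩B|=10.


|A ∪ B| = |A| + |B| - |A ∩ B|
= 46 + 47 - 10
= 83

|A ∪ B| = 83


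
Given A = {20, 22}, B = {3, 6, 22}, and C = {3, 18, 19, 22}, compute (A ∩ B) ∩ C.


A ∩ B = {22}
(A ∩ B) ∩ C = {22}

A ∩ B ∩ C = {22}


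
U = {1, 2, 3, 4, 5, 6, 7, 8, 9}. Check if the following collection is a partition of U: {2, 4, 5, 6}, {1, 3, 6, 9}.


A partition requires: (1) non-empty parts, (2) pairwise disjoint, (3) union = U
Parts: {2, 4, 5, 6}, {1, 3, 6, 9}
Union of parts: {1, 2, 3, 4, 5, 6, 9}
U = {1, 2, 3, 4, 5, 6, 7, 8, 9}
All non-empty? True
Pairwise disjoint? False
Covers U? False

No, not a valid partition


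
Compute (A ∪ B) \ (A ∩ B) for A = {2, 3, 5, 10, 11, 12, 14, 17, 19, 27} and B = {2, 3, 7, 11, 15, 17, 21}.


A △ B = (A \ B) ∪ (B \ A) = elements in exactly one of A or B
A \ B = {5, 10, 12, 14, 19, 27}
B \ A = {7, 15, 21}
A △ B = {5, 7, 10, 12, 14, 15, 19, 21, 27}

A △ B = {5, 7, 10, 12, 14, 15, 19, 21, 27}


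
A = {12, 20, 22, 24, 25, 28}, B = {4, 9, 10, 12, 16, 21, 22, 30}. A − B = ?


A \ B = elements in A but not in B
A = {12, 20, 22, 24, 25, 28}
B = {4, 9, 10, 12, 16, 21, 22, 30}
Remove from A any elements in B
A \ B = {20, 24, 25, 28}

A \ B = {20, 24, 25, 28}


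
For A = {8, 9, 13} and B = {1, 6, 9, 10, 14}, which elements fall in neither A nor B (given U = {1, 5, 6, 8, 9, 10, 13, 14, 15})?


A = {8, 9, 13}
B = {1, 6, 9, 10, 14}
Region: in neither A nor B (given U = {1, 5, 6, 8, 9, 10, 13, 14, 15})
Elements: {5, 15}

Elements in neither A nor B (given U = {1, 5, 6, 8, 9, 10, 13, 14, 15}): {5, 15}


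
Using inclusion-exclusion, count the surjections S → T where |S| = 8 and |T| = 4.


n = |S| = 8, k = |T| = 4. Surjections via inclusion-exclusion:
S(n,k) = Σ(-1)^i × C(k,i) × (k-i)^n, i=0 to k
i=0: (-1)^0×C(4,0)×4^8 = 65536
i=1: (-1)^1×C(4,1)×3^8 = -26244
i=2: (-1)^2×C(4,2)×2^8 = 1536
i=3: (-1)^3×C(4,3)×1^8 = -4
i=4: (-1)^4×C(4,4)×0^8 = 0
Total = 40824

Number of surjections = 40824


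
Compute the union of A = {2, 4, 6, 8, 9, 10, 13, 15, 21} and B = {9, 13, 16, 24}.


A ∪ B = all elements in A or B (or both)
A = {2, 4, 6, 8, 9, 10, 13, 15, 21}
B = {9, 13, 16, 24}
A ∪ B = {2, 4, 6, 8, 9, 10, 13, 15, 16, 21, 24}

A ∪ B = {2, 4, 6, 8, 9, 10, 13, 15, 16, 21, 24}


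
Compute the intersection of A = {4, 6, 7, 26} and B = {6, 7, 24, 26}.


A ∩ B = elements in both A and B
A = {4, 6, 7, 26}
B = {6, 7, 24, 26}
A ∩ B = {6, 7, 26}

A ∩ B = {6, 7, 26}


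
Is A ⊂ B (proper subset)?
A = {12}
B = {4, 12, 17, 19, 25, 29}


A ⊂ B requires: A ⊆ B AND A ≠ B.
A ⊆ B? Yes
A = B? No
A ⊂ B: Yes (A is a proper subset of B)

Yes, A ⊂ B


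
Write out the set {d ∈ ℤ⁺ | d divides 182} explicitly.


Checking each candidate:
Condition: positive divisors of 182
Result = {1, 2, 7, 13, 14, 26, 91, 182}

{1, 2, 7, 13, 14, 26, 91, 182}


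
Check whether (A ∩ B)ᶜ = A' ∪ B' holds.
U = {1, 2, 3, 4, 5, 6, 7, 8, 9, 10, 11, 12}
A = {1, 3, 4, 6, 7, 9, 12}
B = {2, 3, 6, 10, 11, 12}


LHS: A ∩ B = {3, 6, 12}
(A ∩ B)' = U \ (A ∩ B) = {1, 2, 4, 5, 7, 8, 9, 10, 11}
A' = {2, 5, 8, 10, 11}, B' = {1, 4, 5, 7, 8, 9}
Claimed RHS: A' ∪ B' = {1, 2, 4, 5, 7, 8, 9, 10, 11}
Identity is VALID: LHS = RHS = {1, 2, 4, 5, 7, 8, 9, 10, 11} ✓

Identity is valid. (A ∩ B)' = A' ∪ B' = {1, 2, 4, 5, 7, 8, 9, 10, 11}


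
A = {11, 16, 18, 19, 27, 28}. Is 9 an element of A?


A = {11, 16, 18, 19, 27, 28}
Checking if 9 is in A
9 is not in A → False

9 ∉ A


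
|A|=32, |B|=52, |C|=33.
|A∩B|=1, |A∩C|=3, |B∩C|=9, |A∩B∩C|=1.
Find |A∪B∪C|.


|A∪B∪C| = |A|+|B|+|C| - |A∩B|-|A∩C|-|B∩C| + |A∩B∩C|
= 32+52+33 - 1-3-9 + 1
= 117 - 13 + 1
= 105

|A ∪ B ∪ C| = 105


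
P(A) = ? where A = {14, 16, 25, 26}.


|A| = 4, so |P(A)| = 2^4 = 16
Enumerate subsets by cardinality (0 to 4):
∅, {14}, {16}, {25}, {26}, {14, 16}, {14, 25}, {14, 26}, {16, 25}, {16, 26}, {25, 26}, {14, 16, 25}, {14, 16, 26}, {14, 25, 26}, {16, 25, 26}, {14, 16, 25, 26}

P(A) has 16 subsets: ∅, {14}, {16}, {25}, {26}, {14, 16}, {14, 25}, {14, 26}, {16, 25}, {16, 26}, {25, 26}, {14, 16, 25}, {14, 16, 26}, {14, 25, 26}, {16, 25, 26}, {14, 16, 25, 26}


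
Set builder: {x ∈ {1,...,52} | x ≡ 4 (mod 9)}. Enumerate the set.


Checking each candidate:
Condition: x in {1,...,52} with x ≡ 4 (mod 9)
Result = {4, 13, 22, 31, 40, 49}

{4, 13, 22, 31, 40, 49}


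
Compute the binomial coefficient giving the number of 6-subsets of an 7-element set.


C(n,k) = n! / (k!(n-k)!)
C(7,6) = 7! / (6!1!)
= 7

C(7,6) = 7


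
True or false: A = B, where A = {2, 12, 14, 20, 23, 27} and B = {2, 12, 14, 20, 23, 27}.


Two sets are equal iff they have exactly the same elements.
A = {2, 12, 14, 20, 23, 27}
B = {2, 12, 14, 20, 23, 27}
Same elements → A = B

Yes, A = B


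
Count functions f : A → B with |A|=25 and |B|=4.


Each of |A| = 25 inputs maps to any of |B| = 4 outputs.
# functions = |B|^|A| = 4^25
= 1125899906842624

Number of functions = 1125899906842624


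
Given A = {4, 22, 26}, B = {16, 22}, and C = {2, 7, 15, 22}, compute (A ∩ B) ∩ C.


A ∩ B = {22}
(A ∩ B) ∩ C = {22}

A ∩ B ∩ C = {22}


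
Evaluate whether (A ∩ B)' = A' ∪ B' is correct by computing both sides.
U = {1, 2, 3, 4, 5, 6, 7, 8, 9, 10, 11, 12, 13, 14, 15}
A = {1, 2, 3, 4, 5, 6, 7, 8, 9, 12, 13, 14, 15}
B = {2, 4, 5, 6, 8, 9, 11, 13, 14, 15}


LHS: A ∩ B = {2, 4, 5, 6, 8, 9, 13, 14, 15}
(A ∩ B)' = U \ (A ∩ B) = {1, 3, 7, 10, 11, 12}
A' = {10, 11}, B' = {1, 3, 7, 10, 12}
Claimed RHS: A' ∪ B' = {1, 3, 7, 10, 11, 12}
Identity is VALID: LHS = RHS = {1, 3, 7, 10, 11, 12} ✓

Identity is valid. (A ∩ B)' = A' ∪ B' = {1, 3, 7, 10, 11, 12}


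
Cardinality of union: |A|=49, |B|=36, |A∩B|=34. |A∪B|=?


|A ∪ B| = |A| + |B| - |A ∩ B|
= 49 + 36 - 34
= 51

|A ∪ B| = 51


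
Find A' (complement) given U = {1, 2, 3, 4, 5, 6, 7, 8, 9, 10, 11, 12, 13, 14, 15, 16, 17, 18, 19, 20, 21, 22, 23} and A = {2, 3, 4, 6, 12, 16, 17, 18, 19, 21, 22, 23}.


Aᶜ = U \ A = elements in U but not in A
U = {1, 2, 3, 4, 5, 6, 7, 8, 9, 10, 11, 12, 13, 14, 15, 16, 17, 18, 19, 20, 21, 22, 23}
A = {2, 3, 4, 6, 12, 16, 17, 18, 19, 21, 22, 23}
Aᶜ = {1, 5, 7, 8, 9, 10, 11, 13, 14, 15, 20}

Aᶜ = {1, 5, 7, 8, 9, 10, 11, 13, 14, 15, 20}


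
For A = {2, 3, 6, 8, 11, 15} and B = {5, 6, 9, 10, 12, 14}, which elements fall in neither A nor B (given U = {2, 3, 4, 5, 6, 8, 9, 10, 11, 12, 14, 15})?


A = {2, 3, 6, 8, 11, 15}
B = {5, 6, 9, 10, 12, 14}
Region: in neither A nor B (given U = {2, 3, 4, 5, 6, 8, 9, 10, 11, 12, 14, 15})
Elements: {4}

Elements in neither A nor B (given U = {2, 3, 4, 5, 6, 8, 9, 10, 11, 12, 14, 15}): {4}


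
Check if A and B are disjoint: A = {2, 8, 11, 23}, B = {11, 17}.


Disjoint means A ∩ B = ∅.
A ∩ B = {11}
A ∩ B ≠ ∅, so A and B are NOT disjoint.

No, A and B are not disjoint (A ∩ B = {11})


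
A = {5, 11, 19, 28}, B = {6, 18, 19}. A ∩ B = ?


A ∩ B = elements in both A and B
A = {5, 11, 19, 28}
B = {6, 18, 19}
A ∩ B = {19}

A ∩ B = {19}


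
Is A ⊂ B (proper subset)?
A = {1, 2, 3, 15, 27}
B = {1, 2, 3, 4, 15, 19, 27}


A ⊂ B requires: A ⊆ B AND A ≠ B.
A ⊆ B? Yes
A = B? No
A ⊂ B: Yes (A is a proper subset of B)

Yes, A ⊂ B


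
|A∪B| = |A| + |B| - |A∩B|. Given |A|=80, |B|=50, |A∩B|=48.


|A ∪ B| = |A| + |B| - |A ∩ B|
= 80 + 50 - 48
= 82

|A ∪ B| = 82


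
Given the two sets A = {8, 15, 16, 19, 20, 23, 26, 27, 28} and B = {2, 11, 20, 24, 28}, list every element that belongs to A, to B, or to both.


A ∪ B = all elements in A or B (or both)
A = {8, 15, 16, 19, 20, 23, 26, 27, 28}
B = {2, 11, 20, 24, 28}
A ∪ B = {2, 8, 11, 15, 16, 19, 20, 23, 24, 26, 27, 28}

A ∪ B = {2, 8, 11, 15, 16, 19, 20, 23, 24, 26, 27, 28}


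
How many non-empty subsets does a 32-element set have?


Total subsets = 2^n = 2^32 = 4294967296
Non-empty subsets exclude the empty set: 2^n - 1
= 4294967296 - 1
= 4294967295

Number of non-empty subsets = 4294967295


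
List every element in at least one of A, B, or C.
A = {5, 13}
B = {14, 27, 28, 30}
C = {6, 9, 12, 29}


A ∪ B = {5, 13, 14, 27, 28, 30}
(A ∪ B) ∪ C = {5, 6, 9, 12, 13, 14, 27, 28, 29, 30}

A ∪ B ∪ C = {5, 6, 9, 12, 13, 14, 27, 28, 29, 30}


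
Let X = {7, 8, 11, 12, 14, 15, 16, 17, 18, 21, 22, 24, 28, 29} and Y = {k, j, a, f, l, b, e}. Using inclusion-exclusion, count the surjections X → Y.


n = |X| = 14, k = |Y| = 7. Surjections via inclusion-exclusion:
S(n,k) = Σ(-1)^i × C(k,i) × (k-i)^n, i=0 to k
i=0: (-1)^0×C(7,0)×7^14 = 678223072849
i=1: (-1)^1×C(7,1)×6^14 = -548549148672
i=2: (-1)^2×C(7,2)×5^14 = 128173828125
i=3: (-1)^3×C(7,3)×4^14 = -9395240960
i=4: (-1)^4×C(7,4)×3^14 = 167403915
i=5: (-1)^5×C(7,5)×2^14 = -344064
i=6: (-1)^6×C(7,6)×1^14 = 7
i=7: (-1)^7×C(7,7)×0^14 = 0
Total = 248619571200

Number of surjections = 248619571200


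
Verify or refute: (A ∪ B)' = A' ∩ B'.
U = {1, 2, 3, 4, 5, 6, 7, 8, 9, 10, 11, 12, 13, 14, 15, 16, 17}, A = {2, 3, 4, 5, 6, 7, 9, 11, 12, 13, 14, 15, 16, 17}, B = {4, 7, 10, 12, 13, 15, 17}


LHS: A ∪ B = {2, 3, 4, 5, 6, 7, 9, 10, 11, 12, 13, 14, 15, 16, 17}
(A ∪ B)' = U \ (A ∪ B) = {1, 8}
A' = {1, 8, 10}, B' = {1, 2, 3, 5, 6, 8, 9, 11, 14, 16}
Claimed RHS: A' ∩ B' = {1, 8}
Identity is VALID: LHS = RHS = {1, 8} ✓

Identity is valid. (A ∪ B)' = A' ∩ B' = {1, 8}


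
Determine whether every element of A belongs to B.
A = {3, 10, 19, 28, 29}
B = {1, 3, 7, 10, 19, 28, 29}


A ⊆ B means every element of A is in B.
All elements of A are in B.
So A ⊆ B.

Yes, A ⊆ B


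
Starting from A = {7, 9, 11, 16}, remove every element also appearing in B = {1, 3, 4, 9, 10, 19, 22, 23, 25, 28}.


A \ B = elements in A but not in B
A = {7, 9, 11, 16}
B = {1, 3, 4, 9, 10, 19, 22, 23, 25, 28}
Remove from A any elements in B
A \ B = {7, 11, 16}

A \ B = {7, 11, 16}


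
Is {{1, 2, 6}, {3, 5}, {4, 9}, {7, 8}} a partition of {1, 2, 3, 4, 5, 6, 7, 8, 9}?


A partition requires: (1) non-empty parts, (2) pairwise disjoint, (3) union = U
Parts: {1, 2, 6}, {3, 5}, {4, 9}, {7, 8}
Union of parts: {1, 2, 3, 4, 5, 6, 7, 8, 9}
U = {1, 2, 3, 4, 5, 6, 7, 8, 9}
All non-empty? True
Pairwise disjoint? True
Covers U? True

Yes, valid partition


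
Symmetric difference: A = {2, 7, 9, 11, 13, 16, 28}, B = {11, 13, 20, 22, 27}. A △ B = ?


A △ B = (A \ B) ∪ (B \ A) = elements in exactly one of A or B
A \ B = {2, 7, 9, 16, 28}
B \ A = {20, 22, 27}
A △ B = {2, 7, 9, 16, 20, 22, 27, 28}

A △ B = {2, 7, 9, 16, 20, 22, 27, 28}


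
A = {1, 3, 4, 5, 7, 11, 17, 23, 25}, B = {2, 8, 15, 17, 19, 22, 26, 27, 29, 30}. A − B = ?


A \ B = elements in A but not in B
A = {1, 3, 4, 5, 7, 11, 17, 23, 25}
B = {2, 8, 15, 17, 19, 22, 26, 27, 29, 30}
Remove from A any elements in B
A \ B = {1, 3, 4, 5, 7, 11, 23, 25}

A \ B = {1, 3, 4, 5, 7, 11, 23, 25}


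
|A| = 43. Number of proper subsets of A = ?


Total subsets = 2^n = 2^43 = 8796093022208
Proper subsets exclude the set itself: 2^n - 1
= 8796093022208 - 1
= 8796093022207

Number of proper subsets = 8796093022207


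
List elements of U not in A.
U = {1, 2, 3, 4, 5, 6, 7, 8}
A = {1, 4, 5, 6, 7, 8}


Aᶜ = U \ A = elements in U but not in A
U = {1, 2, 3, 4, 5, 6, 7, 8}
A = {1, 4, 5, 6, 7, 8}
Aᶜ = {2, 3}

Aᶜ = {2, 3}


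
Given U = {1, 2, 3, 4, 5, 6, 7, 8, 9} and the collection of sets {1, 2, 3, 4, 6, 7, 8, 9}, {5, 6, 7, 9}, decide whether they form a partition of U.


A partition requires: (1) non-empty parts, (2) pairwise disjoint, (3) union = U
Parts: {1, 2, 3, 4, 6, 7, 8, 9}, {5, 6, 7, 9}
Union of parts: {1, 2, 3, 4, 5, 6, 7, 8, 9}
U = {1, 2, 3, 4, 5, 6, 7, 8, 9}
All non-empty? True
Pairwise disjoint? False
Covers U? True

No, not a valid partition


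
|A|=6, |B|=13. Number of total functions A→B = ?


Each of |A| = 6 inputs maps to any of |B| = 13 outputs.
# functions = |B|^|A| = 13^6
= 4826809

Number of functions = 4826809


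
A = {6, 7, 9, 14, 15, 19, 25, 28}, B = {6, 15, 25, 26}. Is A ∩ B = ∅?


Disjoint means A ∩ B = ∅.
A ∩ B = {6, 15, 25}
A ∩ B ≠ ∅, so A and B are NOT disjoint.

No, A and B are not disjoint (A ∩ B = {6, 15, 25})


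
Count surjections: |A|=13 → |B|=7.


n = |A| = 13, k = |B| = 7. Surjections via inclusion-exclusion:
S(n,k) = Σ(-1)^i × C(k,i) × (k-i)^n, i=0 to k
i=0: (-1)^0×C(7,0)×7^13 = 96889010407
i=1: (-1)^1×C(7,1)×6^13 = -91424858112
i=2: (-1)^2×C(7,2)×5^13 = 25634765625
i=3: (-1)^3×C(7,3)×4^13 = -2348810240
i=4: (-1)^4×C(7,4)×3^13 = 55801305
i=5: (-1)^5×C(7,5)×2^13 = -172032
i=6: (-1)^6×C(7,6)×1^13 = 7
i=7: (-1)^7×C(7,7)×0^13 = 0
Total = 28805736960

Number of surjections = 28805736960


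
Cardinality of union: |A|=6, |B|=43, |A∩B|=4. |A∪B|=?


|A ∪ B| = |A| + |B| - |A ∩ B|
= 6 + 43 - 4
= 45

|A ∪ B| = 45


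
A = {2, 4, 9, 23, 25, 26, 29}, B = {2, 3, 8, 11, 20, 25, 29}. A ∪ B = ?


A ∪ B = all elements in A or B (or both)
A = {2, 4, 9, 23, 25, 26, 29}
B = {2, 3, 8, 11, 20, 25, 29}
A ∪ B = {2, 3, 4, 8, 9, 11, 20, 23, 25, 26, 29}

A ∪ B = {2, 3, 4, 8, 9, 11, 20, 23, 25, 26, 29}


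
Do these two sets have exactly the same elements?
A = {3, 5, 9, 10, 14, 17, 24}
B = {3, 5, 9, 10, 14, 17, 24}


Two sets are equal iff they have exactly the same elements.
A = {3, 5, 9, 10, 14, 17, 24}
B = {3, 5, 9, 10, 14, 17, 24}
Same elements → A = B

Yes, A = B


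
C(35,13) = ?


C(n,k) = n! / (k!(n-k)!)
C(35,13) = 35! / (13!22!)
= 1476337800

C(35,13) = 1476337800


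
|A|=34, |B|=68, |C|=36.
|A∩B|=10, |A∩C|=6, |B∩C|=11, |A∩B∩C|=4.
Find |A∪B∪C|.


|A∪B∪C| = |A|+|B|+|C| - |A∩B|-|A∩C|-|B∩C| + |A∩B∩C|
= 34+68+36 - 10-6-11 + 4
= 138 - 27 + 4
= 115

|A ∪ B ∪ C| = 115


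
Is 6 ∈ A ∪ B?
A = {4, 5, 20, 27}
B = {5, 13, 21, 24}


A = {4, 5, 20, 27}, B = {5, 13, 21, 24}
A ∪ B = all elements in A or B
A ∪ B = {4, 5, 13, 20, 21, 24, 27}
Checking if 6 ∈ A ∪ B
6 is not in A ∪ B → False

6 ∉ A ∪ B


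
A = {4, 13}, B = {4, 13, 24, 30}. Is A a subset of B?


A ⊆ B means every element of A is in B.
All elements of A are in B.
So A ⊆ B.

Yes, A ⊆ B


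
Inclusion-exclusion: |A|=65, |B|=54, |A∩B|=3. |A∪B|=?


|A ∪ B| = |A| + |B| - |A ∩ B|
= 65 + 54 - 3
= 116

|A ∪ B| = 116


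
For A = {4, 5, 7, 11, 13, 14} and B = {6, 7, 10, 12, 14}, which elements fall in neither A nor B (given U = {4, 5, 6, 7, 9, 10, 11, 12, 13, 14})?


A = {4, 5, 7, 11, 13, 14}
B = {6, 7, 10, 12, 14}
Region: in neither A nor B (given U = {4, 5, 6, 7, 9, 10, 11, 12, 13, 14})
Elements: {9}

Elements in neither A nor B (given U = {4, 5, 6, 7, 9, 10, 11, 12, 13, 14}): {9}


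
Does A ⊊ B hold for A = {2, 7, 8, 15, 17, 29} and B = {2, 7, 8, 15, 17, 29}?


A ⊂ B requires: A ⊆ B AND A ≠ B.
A ⊆ B? Yes
A = B? Yes
A = B, so A is not a PROPER subset.

No, A is not a proper subset of B


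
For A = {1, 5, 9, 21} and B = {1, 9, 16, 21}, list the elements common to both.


A ∩ B = elements in both A and B
A = {1, 5, 9, 21}
B = {1, 9, 16, 21}
A ∩ B = {1, 9, 21}

A ∩ B = {1, 9, 21}


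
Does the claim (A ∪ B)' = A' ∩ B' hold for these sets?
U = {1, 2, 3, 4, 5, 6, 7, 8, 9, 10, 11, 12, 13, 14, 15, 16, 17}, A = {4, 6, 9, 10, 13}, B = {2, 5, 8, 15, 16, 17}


LHS: A ∪ B = {2, 4, 5, 6, 8, 9, 10, 13, 15, 16, 17}
(A ∪ B)' = U \ (A ∪ B) = {1, 3, 7, 11, 12, 14}
A' = {1, 2, 3, 5, 7, 8, 11, 12, 14, 15, 16, 17}, B' = {1, 3, 4, 6, 7, 9, 10, 11, 12, 13, 14}
Claimed RHS: A' ∩ B' = {1, 3, 7, 11, 12, 14}
Identity is VALID: LHS = RHS = {1, 3, 7, 11, 12, 14} ✓

Identity is valid. (A ∪ B)' = A' ∩ B' = {1, 3, 7, 11, 12, 14}


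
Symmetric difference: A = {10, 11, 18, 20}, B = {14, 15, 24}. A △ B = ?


A △ B = (A \ B) ∪ (B \ A) = elements in exactly one of A or B
A \ B = {10, 11, 18, 20}
B \ A = {14, 15, 24}
A △ B = {10, 11, 14, 15, 18, 20, 24}

A △ B = {10, 11, 14, 15, 18, 20, 24}


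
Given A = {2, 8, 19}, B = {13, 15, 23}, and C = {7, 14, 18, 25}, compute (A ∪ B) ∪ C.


A ∪ B = {2, 8, 13, 15, 19, 23}
(A ∪ B) ∪ C = {2, 7, 8, 13, 14, 15, 18, 19, 23, 25}

A ∪ B ∪ C = {2, 7, 8, 13, 14, 15, 18, 19, 23, 25}


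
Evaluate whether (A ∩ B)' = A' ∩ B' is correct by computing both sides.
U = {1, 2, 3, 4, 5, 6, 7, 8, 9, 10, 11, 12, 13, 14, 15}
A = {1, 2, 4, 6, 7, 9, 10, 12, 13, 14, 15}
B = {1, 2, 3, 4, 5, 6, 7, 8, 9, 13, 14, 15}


LHS: A ∩ B = {1, 2, 4, 6, 7, 9, 13, 14, 15}
(A ∩ B)' = U \ (A ∩ B) = {3, 5, 8, 10, 11, 12}
A' = {3, 5, 8, 11}, B' = {10, 11, 12}
Claimed RHS: A' ∩ B' = {11}
Identity is INVALID: LHS = {3, 5, 8, 10, 11, 12} but the RHS claimed here equals {11}. The correct form is (A ∩ B)' = A' ∪ B'.

Identity is invalid: (A ∩ B)' = {3, 5, 8, 10, 11, 12} but A' ∩ B' = {11}. The correct De Morgan law is (A ∩ B)' = A' ∪ B'.


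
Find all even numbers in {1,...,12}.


Checking each candidate:
Condition: even numbers in {1,...,12}
Result = {2, 4, 6, 8, 10, 12}

{2, 4, 6, 8, 10, 12}


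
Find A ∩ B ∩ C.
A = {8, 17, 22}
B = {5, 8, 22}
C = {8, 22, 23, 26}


A ∩ B = {8, 22}
(A ∩ B) ∩ C = {8, 22}

A ∩ B ∩ C = {8, 22}


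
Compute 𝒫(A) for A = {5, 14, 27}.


|A| = 3, so |P(A)| = 2^3 = 8
Enumerate subsets by cardinality (0 to 3):
∅, {5}, {14}, {27}, {5, 14}, {5, 27}, {14, 27}, {5, 14, 27}

P(A) has 8 subsets: ∅, {5}, {14}, {27}, {5, 14}, {5, 27}, {14, 27}, {5, 14, 27}


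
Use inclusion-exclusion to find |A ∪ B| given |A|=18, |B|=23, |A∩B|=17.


|A ∪ B| = |A| + |B| - |A ∩ B|
= 18 + 23 - 17
= 24

|A ∪ B| = 24


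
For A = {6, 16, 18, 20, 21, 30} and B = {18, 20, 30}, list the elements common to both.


A ∩ B = elements in both A and B
A = {6, 16, 18, 20, 21, 30}
B = {18, 20, 30}
A ∩ B = {18, 20, 30}

A ∩ B = {18, 20, 30}


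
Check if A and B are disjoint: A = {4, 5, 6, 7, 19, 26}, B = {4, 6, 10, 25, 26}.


Disjoint means A ∩ B = ∅.
A ∩ B = {4, 6, 26}
A ∩ B ≠ ∅, so A and B are NOT disjoint.

No, A and B are not disjoint (A ∩ B = {4, 6, 26})


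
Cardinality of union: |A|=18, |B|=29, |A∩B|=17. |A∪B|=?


|A ∪ B| = |A| + |B| - |A ∩ B|
= 18 + 29 - 17
= 30

|A ∪ B| = 30


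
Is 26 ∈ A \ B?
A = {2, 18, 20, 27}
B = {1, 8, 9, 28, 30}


A = {2, 18, 20, 27}, B = {1, 8, 9, 28, 30}
A \ B = elements in A but not in B
A \ B = {2, 18, 20, 27}
Checking if 26 ∈ A \ B
26 is not in A \ B → False

26 ∉ A \ B


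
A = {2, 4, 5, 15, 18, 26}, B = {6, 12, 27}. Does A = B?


Two sets are equal iff they have exactly the same elements.
A = {2, 4, 5, 15, 18, 26}
B = {6, 12, 27}
Differences: {2, 4, 5, 6, 12, 15, 18, 26, 27}
A ≠ B

No, A ≠ B


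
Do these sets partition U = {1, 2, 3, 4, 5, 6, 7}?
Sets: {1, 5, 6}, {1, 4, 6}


A partition requires: (1) non-empty parts, (2) pairwise disjoint, (3) union = U
Parts: {1, 5, 6}, {1, 4, 6}
Union of parts: {1, 4, 5, 6}
U = {1, 2, 3, 4, 5, 6, 7}
All non-empty? True
Pairwise disjoint? False
Covers U? False

No, not a valid partition


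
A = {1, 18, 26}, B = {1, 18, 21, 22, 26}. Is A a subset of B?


A ⊆ B means every element of A is in B.
All elements of A are in B.
So A ⊆ B.

Yes, A ⊆ B


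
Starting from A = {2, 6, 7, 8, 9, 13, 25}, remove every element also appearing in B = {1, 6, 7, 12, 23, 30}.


A \ B = elements in A but not in B
A = {2, 6, 7, 8, 9, 13, 25}
B = {1, 6, 7, 12, 23, 30}
Remove from A any elements in B
A \ B = {2, 8, 9, 13, 25}

A \ B = {2, 8, 9, 13, 25}


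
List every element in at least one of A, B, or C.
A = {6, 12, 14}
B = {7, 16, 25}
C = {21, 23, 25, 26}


A ∪ B = {6, 7, 12, 14, 16, 25}
(A ∪ B) ∪ C = {6, 7, 12, 14, 16, 21, 23, 25, 26}

A ∪ B ∪ C = {6, 7, 12, 14, 16, 21, 23, 25, 26}


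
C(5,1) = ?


C(n,k) = n! / (k!(n-k)!)
C(5,1) = 5! / (1!4!)
= 5

C(5,1) = 5


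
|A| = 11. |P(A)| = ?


Number of subsets = 2^n
= 2^11
= 2048

|P(A)| = 2048


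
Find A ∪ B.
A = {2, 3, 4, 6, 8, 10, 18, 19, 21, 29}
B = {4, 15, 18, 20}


A ∪ B = all elements in A or B (or both)
A = {2, 3, 4, 6, 8, 10, 18, 19, 21, 29}
B = {4, 15, 18, 20}
A ∪ B = {2, 3, 4, 6, 8, 10, 15, 18, 19, 20, 21, 29}

A ∪ B = {2, 3, 4, 6, 8, 10, 15, 18, 19, 20, 21, 29}


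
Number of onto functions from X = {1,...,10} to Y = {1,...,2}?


n = |X| = 10, k = |Y| = 2. Surjections via inclusion-exclusion:
S(n,k) = Σ(-1)^i × C(k,i) × (k-i)^n, i=0 to k
i=0: (-1)^0×C(2,0)×2^10 = 1024
i=1: (-1)^1×C(2,1)×1^10 = -2
i=2: (-1)^2×C(2,2)×0^10 = 0
Total = 1022

Number of surjections = 1022


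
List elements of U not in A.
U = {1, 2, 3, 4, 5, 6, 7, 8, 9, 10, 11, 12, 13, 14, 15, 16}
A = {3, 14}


Aᶜ = U \ A = elements in U but not in A
U = {1, 2, 3, 4, 5, 6, 7, 8, 9, 10, 11, 12, 13, 14, 15, 16}
A = {3, 14}
Aᶜ = {1, 2, 4, 5, 6, 7, 8, 9, 10, 11, 12, 13, 15, 16}

Aᶜ = {1, 2, 4, 5, 6, 7, 8, 9, 10, 11, 12, 13, 15, 16}


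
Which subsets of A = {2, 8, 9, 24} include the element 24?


A subset of A contains 24 iff the remaining 3 elements form any subset of A \ {24}.
Count: 2^(n-1) = 2^3 = 8
Subsets containing 24: {24}, {2, 24}, {8, 24}, {9, 24}, {2, 8, 24}, {2, 9, 24}, {8, 9, 24}, {2, 8, 9, 24}

Subsets containing 24 (8 total): {24}, {2, 24}, {8, 24}, {9, 24}, {2, 8, 24}, {2, 9, 24}, {8, 9, 24}, {2, 8, 9, 24}


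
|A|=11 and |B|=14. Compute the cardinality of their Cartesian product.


|A × B| = |A| × |B|
= 11 × 14
= 154

|A × B| = 154


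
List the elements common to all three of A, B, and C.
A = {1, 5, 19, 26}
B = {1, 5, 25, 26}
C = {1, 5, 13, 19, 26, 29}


A ∩ B = {1, 5, 26}
(A ∩ B) ∩ C = {1, 5, 26}

A ∩ B ∩ C = {1, 5, 26}


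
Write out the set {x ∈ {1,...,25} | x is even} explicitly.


Checking each candidate:
Condition: even numbers in {1,...,25}
Result = {2, 4, 6, 8, 10, 12, 14, 16, 18, 20, 22, 24}

{2, 4, 6, 8, 10, 12, 14, 16, 18, 20, 22, 24}


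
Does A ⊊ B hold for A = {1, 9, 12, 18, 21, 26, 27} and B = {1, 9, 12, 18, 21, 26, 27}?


A ⊂ B requires: A ⊆ B AND A ≠ B.
A ⊆ B? Yes
A = B? Yes
A = B, so A is not a PROPER subset.

No, A is not a proper subset of B


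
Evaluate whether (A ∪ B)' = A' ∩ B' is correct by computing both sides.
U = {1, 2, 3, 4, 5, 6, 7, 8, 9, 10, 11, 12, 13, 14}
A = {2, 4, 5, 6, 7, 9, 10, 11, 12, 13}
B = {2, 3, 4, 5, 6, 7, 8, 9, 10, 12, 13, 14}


LHS: A ∪ B = {2, 3, 4, 5, 6, 7, 8, 9, 10, 11, 12, 13, 14}
(A ∪ B)' = U \ (A ∪ B) = {1}
A' = {1, 3, 8, 14}, B' = {1, 11}
Claimed RHS: A' ∩ B' = {1}
Identity is VALID: LHS = RHS = {1} ✓

Identity is valid. (A ∪ B)' = A' ∩ B' = {1}


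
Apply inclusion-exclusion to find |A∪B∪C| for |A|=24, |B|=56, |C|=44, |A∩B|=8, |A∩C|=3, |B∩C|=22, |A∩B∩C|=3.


|A∪B∪C| = |A|+|B|+|C| - |A∩B|-|A∩C|-|B∩C| + |A∩B∩C|
= 24+56+44 - 8-3-22 + 3
= 124 - 33 + 3
= 94

|A ∪ B ∪ C| = 94


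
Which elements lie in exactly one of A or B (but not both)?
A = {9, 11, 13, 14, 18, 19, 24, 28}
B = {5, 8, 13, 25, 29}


A △ B = (A \ B) ∪ (B \ A) = elements in exactly one of A or B
A \ B = {9, 11, 14, 18, 19, 24, 28}
B \ A = {5, 8, 25, 29}
A △ B = {5, 8, 9, 11, 14, 18, 19, 24, 25, 28, 29}

A △ B = {5, 8, 9, 11, 14, 18, 19, 24, 25, 28, 29}


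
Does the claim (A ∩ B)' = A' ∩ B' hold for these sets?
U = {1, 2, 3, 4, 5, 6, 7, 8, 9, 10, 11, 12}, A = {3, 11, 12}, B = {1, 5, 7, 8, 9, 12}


LHS: A ∩ B = {12}
(A ∩ B)' = U \ (A ∩ B) = {1, 2, 3, 4, 5, 6, 7, 8, 9, 10, 11}
A' = {1, 2, 4, 5, 6, 7, 8, 9, 10}, B' = {2, 3, 4, 6, 10, 11}
Claimed RHS: A' ∩ B' = {2, 4, 6, 10}
Identity is INVALID: LHS = {1, 2, 3, 4, 5, 6, 7, 8, 9, 10, 11} but the RHS claimed here equals {2, 4, 6, 10}. The correct form is (A ∩ B)' = A' ∪ B'.

Identity is invalid: (A ∩ B)' = {1, 2, 3, 4, 5, 6, 7, 8, 9, 10, 11} but A' ∩ B' = {2, 4, 6, 10}. The correct De Morgan law is (A ∩ B)' = A' ∪ B'.


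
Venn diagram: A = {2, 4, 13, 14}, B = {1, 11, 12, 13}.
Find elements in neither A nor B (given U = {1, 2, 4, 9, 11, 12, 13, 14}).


A = {2, 4, 13, 14}
B = {1, 11, 12, 13}
Region: in neither A nor B (given U = {1, 2, 4, 9, 11, 12, 13, 14})
Elements: {9}

Elements in neither A nor B (given U = {1, 2, 4, 9, 11, 12, 13, 14}): {9}


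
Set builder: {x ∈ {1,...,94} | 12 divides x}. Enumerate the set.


Checking each candidate:
Condition: multiples of 12 in {1,...,94}
Result = {12, 24, 36, 48, 60, 72, 84}

{12, 24, 36, 48, 60, 72, 84}


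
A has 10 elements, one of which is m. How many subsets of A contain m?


Subsets of A containing m correspond to subsets of A \ {m}, which has 9 elements.
Count = 2^(n-1) = 2^9
= 512

Number of subsets containing m = 512


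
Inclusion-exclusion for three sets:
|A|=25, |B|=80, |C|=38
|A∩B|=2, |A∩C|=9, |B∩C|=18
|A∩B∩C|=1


|A∪B∪C| = |A|+|B|+|C| - |A∩B|-|A∩C|-|B∩C| + |A∩B∩C|
= 25+80+38 - 2-9-18 + 1
= 143 - 29 + 1
= 115

|A ∪ B ∪ C| = 115


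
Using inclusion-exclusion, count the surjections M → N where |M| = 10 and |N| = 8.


n = |M| = 10, k = |N| = 8. Surjections via inclusion-exclusion:
S(n,k) = Σ(-1)^i × C(k,i) × (k-i)^n, i=0 to k
i=0: (-1)^0×C(8,0)×8^10 = 1073741824
i=1: (-1)^1×C(8,1)×7^10 = -2259801992
i=2: (-1)^2×C(8,2)×6^10 = 1693052928
i=3: (-1)^3×C(8,3)×5^10 = -546875000
i=4: (-1)^4×C(8,4)×4^10 = 73400320
i=5: (-1)^5×C(8,5)×3^10 = -3306744
i=6: (-1)^6×C(8,6)×2^10 = 28672
i=7: (-1)^7×C(8,7)×1^10 = -8
i=8: (-1)^8×C(8,8)×0^10 = 0
Total = 30240000

Number of surjections = 30240000


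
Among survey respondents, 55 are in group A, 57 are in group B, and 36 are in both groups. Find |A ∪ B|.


|A ∪ B| = |A| + |B| - |A ∩ B|
= 55 + 57 - 36
= 76

|A ∪ B| = 76


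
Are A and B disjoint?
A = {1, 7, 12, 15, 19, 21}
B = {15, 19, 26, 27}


Disjoint means A ∩ B = ∅.
A ∩ B = {15, 19}
A ∩ B ≠ ∅, so A and B are NOT disjoint.

No, A and B are not disjoint (A ∩ B = {15, 19})


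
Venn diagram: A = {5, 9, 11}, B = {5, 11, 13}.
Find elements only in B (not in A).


A = {5, 9, 11}
B = {5, 11, 13}
Region: only in B (not in A)
Elements: {13}

Elements only in B (not in A): {13}


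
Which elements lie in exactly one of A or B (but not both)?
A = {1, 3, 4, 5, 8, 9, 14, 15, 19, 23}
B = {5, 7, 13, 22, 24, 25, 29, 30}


A △ B = (A \ B) ∪ (B \ A) = elements in exactly one of A or B
A \ B = {1, 3, 4, 8, 9, 14, 15, 19, 23}
B \ A = {7, 13, 22, 24, 25, 29, 30}
A △ B = {1, 3, 4, 7, 8, 9, 13, 14, 15, 19, 22, 23, 24, 25, 29, 30}

A △ B = {1, 3, 4, 7, 8, 9, 13, 14, 15, 19, 22, 23, 24, 25, 29, 30}


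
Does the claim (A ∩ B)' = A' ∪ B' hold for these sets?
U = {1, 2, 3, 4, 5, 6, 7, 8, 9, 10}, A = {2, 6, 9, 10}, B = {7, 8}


LHS: A ∩ B = ∅
(A ∩ B)' = U \ (A ∩ B) = {1, 2, 3, 4, 5, 6, 7, 8, 9, 10}
A' = {1, 3, 4, 5, 7, 8}, B' = {1, 2, 3, 4, 5, 6, 9, 10}
Claimed RHS: A' ∪ B' = {1, 2, 3, 4, 5, 6, 7, 8, 9, 10}
Identity is VALID: LHS = RHS = {1, 2, 3, 4, 5, 6, 7, 8, 9, 10} ✓

Identity is valid. (A ∩ B)' = A' ∪ B' = {1, 2, 3, 4, 5, 6, 7, 8, 9, 10}


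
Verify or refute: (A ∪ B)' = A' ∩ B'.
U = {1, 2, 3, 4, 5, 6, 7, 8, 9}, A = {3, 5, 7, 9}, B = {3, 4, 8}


LHS: A ∪ B = {3, 4, 5, 7, 8, 9}
(A ∪ B)' = U \ (A ∪ B) = {1, 2, 6}
A' = {1, 2, 4, 6, 8}, B' = {1, 2, 5, 6, 7, 9}
Claimed RHS: A' ∩ B' = {1, 2, 6}
Identity is VALID: LHS = RHS = {1, 2, 6} ✓

Identity is valid. (A ∪ B)' = A' ∩ B' = {1, 2, 6}


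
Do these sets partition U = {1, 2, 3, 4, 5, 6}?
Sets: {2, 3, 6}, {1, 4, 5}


A partition requires: (1) non-empty parts, (2) pairwise disjoint, (3) union = U
Parts: {2, 3, 6}, {1, 4, 5}
Union of parts: {1, 2, 3, 4, 5, 6}
U = {1, 2, 3, 4, 5, 6}
All non-empty? True
Pairwise disjoint? True
Covers U? True

Yes, valid partition


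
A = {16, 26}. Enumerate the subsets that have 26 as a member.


A subset of A contains 26 iff the remaining 1 elements form any subset of A \ {26}.
Count: 2^(n-1) = 2^1 = 2
Subsets containing 26: {26}, {16, 26}

Subsets containing 26 (2 total): {26}, {16, 26}


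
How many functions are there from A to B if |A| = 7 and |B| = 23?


Each of |A| = 7 inputs maps to any of |B| = 23 outputs.
# functions = |B|^|A| = 23^7
= 3404825447

Number of functions = 3404825447


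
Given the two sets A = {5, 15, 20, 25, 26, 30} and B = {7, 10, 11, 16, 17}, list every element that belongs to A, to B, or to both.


A ∪ B = all elements in A or B (or both)
A = {5, 15, 20, 25, 26, 30}
B = {7, 10, 11, 16, 17}
A ∪ B = {5, 7, 10, 11, 15, 16, 17, 20, 25, 26, 30}

A ∪ B = {5, 7, 10, 11, 15, 16, 17, 20, 25, 26, 30}


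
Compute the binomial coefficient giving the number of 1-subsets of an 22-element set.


C(n,k) = n! / (k!(n-k)!)
C(22,1) = 22! / (1!21!)
= 22

C(22,1) = 22


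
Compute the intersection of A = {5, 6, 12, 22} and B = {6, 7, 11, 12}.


A ∩ B = elements in both A and B
A = {5, 6, 12, 22}
B = {6, 7, 11, 12}
A ∩ B = {6, 12}

A ∩ B = {6, 12}


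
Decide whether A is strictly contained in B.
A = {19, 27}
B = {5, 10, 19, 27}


A ⊂ B requires: A ⊆ B AND A ≠ B.
A ⊆ B? Yes
A = B? No
A ⊂ B: Yes (A is a proper subset of B)

Yes, A ⊂ B


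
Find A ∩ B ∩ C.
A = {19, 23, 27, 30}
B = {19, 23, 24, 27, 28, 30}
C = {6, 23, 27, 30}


A ∩ B = {19, 23, 27, 30}
(A ∩ B) ∩ C = {23, 27, 30}

A ∩ B ∩ C = {23, 27, 30}


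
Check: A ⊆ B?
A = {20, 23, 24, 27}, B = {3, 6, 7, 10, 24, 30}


A ⊆ B means every element of A is in B.
Elements in A not in B: {20, 23, 27}
So A ⊄ B.

No, A ⊄ B


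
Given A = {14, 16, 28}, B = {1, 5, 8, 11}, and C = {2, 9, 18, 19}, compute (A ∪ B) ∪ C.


A ∪ B = {1, 5, 8, 11, 14, 16, 28}
(A ∪ B) ∪ C = {1, 2, 5, 8, 9, 11, 14, 16, 18, 19, 28}

A ∪ B ∪ C = {1, 2, 5, 8, 9, 11, 14, 16, 18, 19, 28}


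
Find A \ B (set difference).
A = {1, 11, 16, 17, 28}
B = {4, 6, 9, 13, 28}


A \ B = elements in A but not in B
A = {1, 11, 16, 17, 28}
B = {4, 6, 9, 13, 28}
Remove from A any elements in B
A \ B = {1, 11, 16, 17}

A \ B = {1, 11, 16, 17}


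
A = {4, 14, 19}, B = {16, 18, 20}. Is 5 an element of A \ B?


A = {4, 14, 19}, B = {16, 18, 20}
A \ B = elements in A but not in B
A \ B = {4, 14, 19}
Checking if 5 ∈ A \ B
5 is not in A \ B → False

5 ∉ A \ B


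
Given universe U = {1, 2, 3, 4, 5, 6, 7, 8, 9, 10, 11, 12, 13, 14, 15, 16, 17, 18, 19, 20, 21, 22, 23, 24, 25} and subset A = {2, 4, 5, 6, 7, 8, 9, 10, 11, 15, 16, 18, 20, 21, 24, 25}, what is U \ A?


Aᶜ = U \ A = elements in U but not in A
U = {1, 2, 3, 4, 5, 6, 7, 8, 9, 10, 11, 12, 13, 14, 15, 16, 17, 18, 19, 20, 21, 22, 23, 24, 25}
A = {2, 4, 5, 6, 7, 8, 9, 10, 11, 15, 16, 18, 20, 21, 24, 25}
Aᶜ = {1, 3, 12, 13, 14, 17, 19, 22, 23}

Aᶜ = {1, 3, 12, 13, 14, 17, 19, 22, 23}


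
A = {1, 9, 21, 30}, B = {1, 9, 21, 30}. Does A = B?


Two sets are equal iff they have exactly the same elements.
A = {1, 9, 21, 30}
B = {1, 9, 21, 30}
Same elements → A = B

Yes, A = B


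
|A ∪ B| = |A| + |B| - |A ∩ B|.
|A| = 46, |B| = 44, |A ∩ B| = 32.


|A ∪ B| = |A| + |B| - |A ∩ B|
= 46 + 44 - 32
= 58

|A ∪ B| = 58


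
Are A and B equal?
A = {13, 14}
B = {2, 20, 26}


Two sets are equal iff they have exactly the same elements.
A = {13, 14}
B = {2, 20, 26}
Differences: {2, 13, 14, 20, 26}
A ≠ B

No, A ≠ B


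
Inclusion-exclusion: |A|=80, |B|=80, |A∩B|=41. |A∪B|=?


|A ∪ B| = |A| + |B| - |A ∩ B|
= 80 + 80 - 41
= 119

|A ∪ B| = 119


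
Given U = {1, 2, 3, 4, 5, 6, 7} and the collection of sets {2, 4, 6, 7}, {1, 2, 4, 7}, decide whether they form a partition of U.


A partition requires: (1) non-empty parts, (2) pairwise disjoint, (3) union = U
Parts: {2, 4, 6, 7}, {1, 2, 4, 7}
Union of parts: {1, 2, 4, 6, 7}
U = {1, 2, 3, 4, 5, 6, 7}
All non-empty? True
Pairwise disjoint? False
Covers U? False

No, not a valid partition


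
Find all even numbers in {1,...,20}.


Checking each candidate:
Condition: even numbers in {1,...,20}
Result = {2, 4, 6, 8, 10, 12, 14, 16, 18, 20}

{2, 4, 6, 8, 10, 12, 14, 16, 18, 20}


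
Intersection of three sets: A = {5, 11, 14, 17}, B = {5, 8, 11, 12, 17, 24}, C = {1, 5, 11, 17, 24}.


A ∩ B = {5, 11, 17}
(A ∩ B) ∩ C = {5, 11, 17}

A ∩ B ∩ C = {5, 11, 17}
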